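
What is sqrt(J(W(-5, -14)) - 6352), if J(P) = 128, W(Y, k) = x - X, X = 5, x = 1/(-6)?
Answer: 4*I*sqrt(389) ≈ 78.892*I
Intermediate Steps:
x = -1/6 ≈ -0.16667
W(Y, k) = -31/6 (W(Y, k) = -1/6 - 1*5 = -1/6 - 5 = -31/6)
sqrt(J(W(-5, -14)) - 6352) = sqrt(128 - 6352) = sqrt(-6224) = 4*I*sqrt(389)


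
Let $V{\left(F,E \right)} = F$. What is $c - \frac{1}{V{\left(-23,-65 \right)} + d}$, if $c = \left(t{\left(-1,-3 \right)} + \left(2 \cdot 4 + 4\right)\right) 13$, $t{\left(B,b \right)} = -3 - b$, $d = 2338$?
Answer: $\frac{361139}{2315} \approx 156.0$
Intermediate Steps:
$c = 156$ ($c = \left(\left(-3 - -3\right) + \left(2 \cdot 4 + 4\right)\right) 13 = \left(\left(-3 + 3\right) + \left(8 + 4\right)\right) 13 = \left(0 + 12\right) 13 = 12 \cdot 13 = 156$)
$c - \frac{1}{V{\left(-23,-65 \right)} + d} = 156 - \frac{1}{-23 + 2338} = 156 - \frac{1}{2315} = \frac{361139}{2315}$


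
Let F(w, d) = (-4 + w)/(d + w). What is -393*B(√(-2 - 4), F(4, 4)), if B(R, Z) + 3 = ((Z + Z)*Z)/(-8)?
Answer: 1179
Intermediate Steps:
F(w, d) = (-4 + w)/(d + w)
B(R, Z) = -3 - Z²/4 (B(R, Z) = -3 + ((Z + Z)*Z)/(-8) = -3 + ((2*Z)*Z)*(-⅛) = -3 + (2*Z²)*(-⅛) = -3 - Z²/4)
-393*B(√(-2 - 4), F(4, 4)) = -393*(-3 - (-4 + 4)²/(4 + 4)²/4) = -393*(-3 - (0/8)²/4) = -393*(-3 - ((⅛)*0)²/4) = -393*(-3 - ¼*0²) = -393*(-3 - ¼*0) = -393*(-3 + 0) = -393*(-3) = 1179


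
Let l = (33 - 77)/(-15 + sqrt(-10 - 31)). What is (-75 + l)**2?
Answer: 93006181/17689 - 424380*I*sqrt(41)/17689 ≈ 5257.9 - 153.62*I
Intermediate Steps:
l = -44/(-15 + I*sqrt(41)) (l = -44/(-15 + sqrt(-41)) = -44/(-15 + I*sqrt(41)) ≈ 2.4812 + 1.0592*I)
(-75 + l)**2 = (-75 + (330/133 + 22*I*sqrt(41)/133))**2 = (-9645/133 + 22*I*sqrt(41)/133)**2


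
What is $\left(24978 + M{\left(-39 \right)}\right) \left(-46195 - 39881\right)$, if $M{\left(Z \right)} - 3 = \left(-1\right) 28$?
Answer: $-2147854428$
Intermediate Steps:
$M{\left(Z \right)} = -25$ ($M{\left(Z \right)} = 3 - 28 = -25$)
$\left(24978 + M{\left(-39 \right)}\right) \left(-46195 - 39881\right) = \left(24978 - 25\right) \left(-46195 - 39881\right) = 24953 \left(-86076\right) = -2147854428$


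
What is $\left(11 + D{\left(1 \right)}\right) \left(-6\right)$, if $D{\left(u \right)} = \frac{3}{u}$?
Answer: $-84$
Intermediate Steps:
$\left(11 + D{\left(1 \right)}\right) \left(-6\right) = \left(11 + \frac{3}{1}\right) \left(-6\right) = \left(11 + 3 \cdot 1\right) \left(-6\right) = \left(11 + 3\right) \left(-6\right) = 14 \left(-6\right) = -84$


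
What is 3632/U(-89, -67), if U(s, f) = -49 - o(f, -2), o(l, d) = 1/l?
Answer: -121672/1641 ≈ -74.145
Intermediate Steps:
U(s, f) = -49 - 1/f
3632/U(-89, -67) = 3632/(-49 - 1/(-67)) = 3632/(-49 - 1*(-1/67)) = 3632/(-49 + 1/67) = 3632/(-3282/67) = 3632*(-67/3282) = -121672/1641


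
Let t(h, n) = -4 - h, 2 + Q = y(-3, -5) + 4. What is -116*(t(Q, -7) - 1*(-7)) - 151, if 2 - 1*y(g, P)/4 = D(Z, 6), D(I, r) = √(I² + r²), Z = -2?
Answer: 661 - 928*√10 ≈ -2273.6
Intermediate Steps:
y(g, P) = 8 - 8*√10 (y(g, P) = 8 - 4*√((-2)² + 6²) = 8 - 4*√(4 + 36) = 8 - 8*√10)
Q = 10 - 8*√10 (Q = -2 + ((8 - 8*√10) + 4) = -2 + (12 - 8*√10) = 10 - 8*√10 ≈ -15.298)
-116*(t(Q, -7) - 1*(-7)) - 151 = -116*((-4 - (10 - 8*√10)) - 1*(-7)) - 151 = -116*((-4 + (-10 + 8*√10)) + 7) - 151 = -116*((-14 + 8*√10) + 7) - 151 = -116*(-7 + 8*√10) - 151 = (812 - 928*√10) - 151 = 661 - 928*√10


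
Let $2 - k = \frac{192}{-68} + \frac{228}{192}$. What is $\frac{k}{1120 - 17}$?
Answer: $\frac{989}{300016} \approx 0.0032965$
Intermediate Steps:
$k = \frac{989}{272}$ ($k = 2 - \left(\frac{192}{-68} + \frac{228}{192}\right) = 2 - \left(192 \left(- \frac{1}{68}\right) + 228 \cdot \frac{1}{192}\right) = 2 - \left(- \frac{48}{17} + \frac{19}{16}\right) = 2 - - \frac{445}{272} = 2 + \frac{445}{272} = \frac{989}{272} \approx 3.636$)
$\frac{k}{1120 - 17} = \frac{1}{1120 - 17} \cdot \frac{989}{272} = \frac{1}{1103} \cdot \frac{989}{272} = \frac{989}{300016}$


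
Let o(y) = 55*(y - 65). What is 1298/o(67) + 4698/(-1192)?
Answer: 23419/2980 ≈ 7.8587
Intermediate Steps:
o(y) = -3575 + 55*y (o(y) = 55*(-65 + y) = -3575 + 55*y)
1298/o(67) + 4698/(-1192) = 1298/(-3575 + 55*67) + 4698/(-1192) = 1298/(-3575 + 3685) + 4698*(-1/1192) = 1298/110 - 2349/596 = 1298*(1/110) - 2349/596 = 59/5 - 2349/596 = 23419/2980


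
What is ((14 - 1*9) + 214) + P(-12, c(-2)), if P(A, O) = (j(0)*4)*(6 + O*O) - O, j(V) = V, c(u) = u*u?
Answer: 215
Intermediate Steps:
c(u) = u**2
P(A, O) = -O (P(A, O) = (0*4)*(6 + O*O) - O = 0*(6 + O**2) - O = 0 - O = -O)
((14 - 1*9) + 214) + P(-12, c(-2)) = ((14 - 1*9) + 214) - 1*(-2)**2 = ((14 - 9) + 214) - 1*4 = (5 + 214) - 4 = 219 - 4 = 215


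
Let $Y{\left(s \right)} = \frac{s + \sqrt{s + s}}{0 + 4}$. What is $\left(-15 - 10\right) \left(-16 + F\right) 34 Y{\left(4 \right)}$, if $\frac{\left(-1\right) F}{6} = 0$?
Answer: $13600 + 6800 \sqrt{2} \approx 23217.0$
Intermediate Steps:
$F = 0$ ($F = \left(-6\right) 0 = 0$)
$Y{\left(s \right)} = \frac{s}{4} + \frac{\sqrt{2} \sqrt{s}}{4}$ ($Y{\left(s \right)} = \frac{s + \sqrt{2 s}}{4} = \left(s + \sqrt{2} \sqrt{s}\right) \frac{1}{4} = \frac{s}{4} + \frac{\sqrt{2} \sqrt{s}}{4}$)
$\left(-15 - 10\right) \left(-16 + F\right) 34 Y{\left(4 \right)} = \left(-15 - 10\right) \left(-16 + 0\right) 34 \left(\frac{1}{4} \cdot 4 + \frac{\sqrt{2} \sqrt{4}}{4}\right) = \left(-25\right) \left(-16\right) 34 \left(1 + \frac{1}{4} \sqrt{2} \cdot 2\right) = 400 \cdot 34 \left(1 + \frac{\sqrt{2}}{2}\right) = 13600 \left(1 + \frac{\sqrt{2}}{2}\right) = 13600 + 6800 \sqrt{2}$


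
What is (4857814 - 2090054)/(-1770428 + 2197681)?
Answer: 2767760/427253 ≈ 6.4780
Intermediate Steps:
(4857814 - 2090054)/(-1770428 + 2197681) = 2767760/427253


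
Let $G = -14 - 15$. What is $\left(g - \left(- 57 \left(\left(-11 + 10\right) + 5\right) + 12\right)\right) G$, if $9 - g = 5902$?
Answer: $164633$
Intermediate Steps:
$g = -5893$ ($g = 9 - 5902 = -5893$)
$G = -29$ ($G = -14 - 15 = -29$)
$\left(g - \left(- 57 \left(\left(-11 + 10\right) + 5\right) + 12\right)\right) G = \left(-5893 - \left(- 57 \left(\left(-11 + 10\right) + 5\right) + 12\right)\right) \left(-29\right) = \left(-5893 - \left(- 57 \left(-1 + 5\right) + 12\right)\right) \left(-29\right) = \left(-5893 - \left(\left(-57\right) 4 + 12\right)\right) \left(-29\right) = \left(-5893 - \left(-228 + 12\right)\right) \left(-29\right) = \left(-5893 - -216\right) \left(-29\right) = \left(-5893 + 216\right) \left(-29\right) = \left(-5677\right) \left(-29\right) = 164633$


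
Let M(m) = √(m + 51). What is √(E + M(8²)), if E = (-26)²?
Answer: √(676 + √115) ≈ 26.205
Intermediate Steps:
M(m) = √(51 + m)
E = 676
√(E + M(8²)) = √(676 + √(51 + 8²)) = √(676 + √(51 + 64)) = √(676 + √115)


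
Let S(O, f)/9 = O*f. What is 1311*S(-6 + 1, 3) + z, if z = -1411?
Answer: -178396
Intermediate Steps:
S(O, f) = 9*O*f (S(O, f) = 9*(O*f) = 9*O*f)
1311*S(-6 + 1, 3) + z = 1311*(9*(-6 + 1)*3) - 1411 = 1311*(9*(-5)*3) - 1411 = 1311*(-135) - 1411 = -176985 - 1411 = -178396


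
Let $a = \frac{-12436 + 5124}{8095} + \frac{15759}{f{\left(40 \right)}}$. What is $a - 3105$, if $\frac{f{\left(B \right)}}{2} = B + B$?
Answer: $- \frac{779039363}{259040} \approx -3007.4$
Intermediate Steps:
$f{\left(B \right)} = 4 B$ ($f{\left(B \right)} = 2 \left(B + B\right) = 2 \cdot 2 B = 4 B$)
$a = \frac{25279837}{259040}$ ($a = \frac{-12436 + 5124}{8095} + \frac{15759}{4 \cdot 40} = \left(-7312\right) \frac{1}{8095} + \frac{15759}{160} = - \frac{7312}{8095} + 15759 \cdot \frac{1}{160} = - \frac{7312}{8095} + \frac{15759}{160} = \frac{25279837}{259040} \approx 97.59$)
$a - 3105 = \frac{25279837}{259040} - 3105 = - \frac{779039363}{259040}$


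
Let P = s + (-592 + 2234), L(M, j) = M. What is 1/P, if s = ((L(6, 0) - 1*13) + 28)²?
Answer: 1/2083 ≈ 0.00048008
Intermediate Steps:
s = 441 (s = ((6 - 1*13) + 28)² = ((6 - 13) + 28)² = (-7 + 28)² = 21² = 441)
P = 2083 (P = 441 + (-592 + 2234) = 441 + 1642 = 2083)
1/P = 1/2083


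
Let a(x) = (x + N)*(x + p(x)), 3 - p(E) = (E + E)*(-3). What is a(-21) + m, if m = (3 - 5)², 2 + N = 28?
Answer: -716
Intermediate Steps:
p(E) = 3 + 6*E (p(E) = 3 - (E + E)*(-3) = 3 - 2*E*(-3) = 3 - (-6)*E = 3 + 6*E)
N = 26 (N = -2 + 28 = 26)
m = 4 (m = (-2)² = 4)
a(x) = (3 + 7*x)*(26 + x) (a(x) = (x + 26)*(x + (3 + 6*x)) = (26 + x)*(3 + 7*x) = (3 + 7*x)*(26 + x))
a(-21) + m = (78 + 7*(-21)² + 185*(-21)) + 4 = (78 + 7*441 - 3885) + 4 = (78 + 3087 - 3885) + 4 = -720 + 4 = -716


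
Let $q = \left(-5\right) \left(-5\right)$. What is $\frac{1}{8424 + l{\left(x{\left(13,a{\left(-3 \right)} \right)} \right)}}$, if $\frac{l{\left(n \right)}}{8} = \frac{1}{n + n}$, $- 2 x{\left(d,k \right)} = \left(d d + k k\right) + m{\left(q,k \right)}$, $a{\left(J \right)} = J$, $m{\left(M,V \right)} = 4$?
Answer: $\frac{91}{766580} \approx 0.00011871$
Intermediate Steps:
$q = 25$
$x{\left(d,k \right)} = -2 - \frac{d^{2}}{2} - \frac{k^{2}}{2}$ ($x{\left(d,k \right)} = - \frac{\left(d d + k k\right) + 4}{2} = - \frac{\left(d^{2} + k^{2}\right) + 4}{2} = - \frac{4 + d^{2} + k^{2}}{2} = -2 - \frac{d^{2}}{2} - \frac{k^{2}}{2}$)
$l{\left(n \right)} = \frac{4}{n}$ ($l{\left(n \right)} = \frac{8}{n + n} = \frac{8}{2 n} = 8 \frac{1}{2 n} = \frac{4}{n}$)
$\frac{1}{8424 + l{\left(x{\left(13,a{\left(-3 \right)} \right)} \right)}} = \frac{1}{8424 + \frac{4}{-2 - \frac{13^{2}}{2} - \frac{\left(-3\right)^{2}}{2}}} = \frac{1}{8424 + \frac{4}{-2 - \frac{169}{2} - \frac{9}{2}}} = \frac{1}{8424 + \frac{4}{-91}} = \frac{1}{8424 + 4 \left(- \frac{1}{91}\right)} = \frac{1}{8424 - \frac{4}{91}} = \frac{1}{\frac{766580}{91}} = \frac{91}{766580}$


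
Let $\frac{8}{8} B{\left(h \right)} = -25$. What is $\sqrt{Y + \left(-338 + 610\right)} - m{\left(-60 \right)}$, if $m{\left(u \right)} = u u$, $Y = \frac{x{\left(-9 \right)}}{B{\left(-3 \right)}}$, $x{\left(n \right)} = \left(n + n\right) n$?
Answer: $-3600 + \frac{\sqrt{6638}}{5} \approx -3583.7$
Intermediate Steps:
$x{\left(n \right)} = 2 n^{2}$ ($x{\left(n \right)} = 2 n n = 2 n^{2}$)
$B{\left(h \right)} = -25$
$Y = - \frac{162}{25}$ ($Y = \frac{2 \left(-9\right)^{2}}{-25} = 2 \cdot 81 \left(- \frac{1}{25}\right) = 162 \left(- \frac{1}{25}\right) = - \frac{162}{25} \approx -6.48$)
$m{\left(u \right)} = u^{2}$
$\sqrt{Y + \left(-338 + 610\right)} - m{\left(-60 \right)} = \sqrt{- \frac{162}{25} + \left(-338 + 610\right)} - \left(-60\right)^{2} = \sqrt{- \frac{162}{25} + 272} - 3600 = \sqrt{\frac{6638}{25}} - 3600 = \frac{\sqrt{6638}}{5} - 3600 = -3600 + \frac{\sqrt{6638}}{5}$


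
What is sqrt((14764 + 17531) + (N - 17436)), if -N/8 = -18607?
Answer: sqrt(163715) ≈ 404.62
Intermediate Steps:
N = 148856 (N = -8*(-18607) = 148856)
sqrt((14764 + 17531) + (N - 17436)) = sqrt((14764 + 17531) + (148856 - 17436)) = sqrt(32295 + 131420) = sqrt(163715)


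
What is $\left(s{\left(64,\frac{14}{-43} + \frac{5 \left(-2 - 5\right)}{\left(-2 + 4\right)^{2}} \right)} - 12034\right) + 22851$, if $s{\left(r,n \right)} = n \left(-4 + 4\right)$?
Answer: $10817$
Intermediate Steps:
$s{\left(r,n \right)} = 0$ ($s{\left(r,n \right)} = n 0 = 0$)
$\left(s{\left(64,\frac{14}{-43} + \frac{5 \left(-2 - 5\right)}{\left(-2 + 4\right)^{2}} \right)} - 12034\right) + 22851 = \left(0 - 12034\right) + 22851 = -12034 + 22851 = 10817$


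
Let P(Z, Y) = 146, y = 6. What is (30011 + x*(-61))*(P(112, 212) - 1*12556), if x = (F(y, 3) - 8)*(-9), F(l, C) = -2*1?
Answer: -304305610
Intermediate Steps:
F(l, C) = -2
x = 90 (x = (-2 - 8)*(-9) = -10*(-9) = 90)
(30011 + x*(-61))*(P(112, 212) - 1*12556) = (30011 + 90*(-61))*(146 - 1*12556) = (30011 - 5490)*(146 - 12556) = 24521*(-12410) = -304305610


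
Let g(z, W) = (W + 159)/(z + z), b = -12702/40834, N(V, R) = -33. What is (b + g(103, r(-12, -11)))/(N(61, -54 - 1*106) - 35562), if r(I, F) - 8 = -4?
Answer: -403933/29941816338 ≈ -1.3491e-5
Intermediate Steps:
b = -6351/20417 (b = -12702*1/40834 = -6351/20417 ≈ -0.31106)
r(I, F) = 4 (r(I, F) = 8 - 4 = 4)
g(z, W) = (159 + W)/(2*z) (g(z, W) = (159 + W)/((2*z)) = (159 + W)*(1/(2*z)) = (159 + W)/(2*z))
(b + g(103, r(-12, -11)))/(N(61, -54 - 1*106) - 35562) = (-6351/20417 + (1/2)*(159 + 4)/103)/(-33 - 35562) = (-6351/20417 + (1/2)*(1/103)*163)/(-35595) = (-6351/20417 + 163/206)*(-1/35595) = (2019665/4205902)*(-1/35595) = -403933/29941816338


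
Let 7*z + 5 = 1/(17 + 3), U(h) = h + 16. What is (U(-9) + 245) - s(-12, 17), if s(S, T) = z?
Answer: 35379/140 ≈ 252.71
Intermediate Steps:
U(h) = 16 + h
z = -99/140 (z = -5/7 + 1/(7*(17 + 3)) = -5/7 + (⅐)/20 = -5/7 + (⅐)*(1/20) = -5/7 + 1/140 = -99/140 ≈ -0.70714)
s(S, T) = -99/140
(U(-9) + 245) - s(-12, 17) = ((16 - 9) + 245) - 1*(-99/140) = (7 + 245) + 99/140 = 252 + 99/140 = 35379/140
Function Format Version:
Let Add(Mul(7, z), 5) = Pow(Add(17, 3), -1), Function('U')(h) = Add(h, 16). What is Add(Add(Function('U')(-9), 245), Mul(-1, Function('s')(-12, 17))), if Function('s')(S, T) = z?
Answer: Rational(35379, 140) ≈ 252.71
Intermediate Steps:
Function('U')(h) = Add(16, h)
z = Rational(-99, 140) (z = Add(Rational(-5, 7), Mul(Rational(1, 7), Pow(Add(17, 3), -1))) = Add(Rational(-5, 7), Mul(Rational(1, 7), Pow(20, -1))) = Add(Rational(-5, 7), Mul(Rational(1, 7), Rational(1, 20))) = Add(Rational(-5, 7), Rational(1, 140)) = Rational(-99, 140) ≈ -0.70714)
Function('s')(S, T) = Rational(-99, 140)
Add(Add(Function('U')(-9), 245), Mul(-1, Function('s')(-12, 17))) = Add(Add(Add(16, -9), 245), Mul(-1, Rational(-99, 140))) = Add(Add(7, 245), Rational(99, 140)) = Add(252, Rational(99, 140)) = Rational(35379, 140)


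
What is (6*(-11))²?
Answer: 4356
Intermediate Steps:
(6*(-11))² = (-66)² = 4356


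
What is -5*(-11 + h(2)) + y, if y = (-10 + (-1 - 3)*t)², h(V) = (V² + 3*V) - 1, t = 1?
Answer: 206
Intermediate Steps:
h(V) = -1 + V² + 3*V
y = 196 (y = (-10 + (-1 - 3)*1)² = (-10 - 4*1)² = (-10 - 4)² = (-14)² = 196)
-5*(-11 + h(2)) + y = -5*(-11 + (-1 + 2² + 3*2)) + 196 = -5*(-11 + (-1 + 4 + 6)) + 196 = -5*(-11 + 9) + 196 = -5*(-2) + 196 = 10 + 196 = 206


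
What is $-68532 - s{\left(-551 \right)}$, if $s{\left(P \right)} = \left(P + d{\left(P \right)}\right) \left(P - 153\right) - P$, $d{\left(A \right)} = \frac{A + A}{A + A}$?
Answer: $-456283$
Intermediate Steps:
$d{\left(A \right)} = 1$ ($d{\left(A \right)} = \frac{2 A}{2 A} = 2 A \frac{1}{2 A} = 1$)
$s{\left(P \right)} = - P + \left(1 + P\right) \left(-153 + P\right)$ ($s{\left(P \right)} = \left(P + 1\right) \left(P - 153\right) - P = \left(1 + P\right) \left(-153 + P\right) - P = - P + \left(1 + P\right) \left(-153 + P\right)$)
$-68532 - s{\left(-551 \right)} = -68532 - \left(-153 + \left(-551\right)^{2} - -84303\right) = -68532 - \left(-153 + 303601 + 84303\right) = -68532 - 387751 = -456283$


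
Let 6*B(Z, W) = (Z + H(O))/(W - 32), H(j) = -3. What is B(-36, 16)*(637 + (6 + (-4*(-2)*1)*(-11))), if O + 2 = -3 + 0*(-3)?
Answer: 7215/32 ≈ 225.47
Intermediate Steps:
O = -5 (O = -2 + (-3 + 0*(-3)) = -2 + (-3 + 0) = -2 - 3 = -5)
B(Z, W) = (-3 + Z)/(6*(-32 + W)) (B(Z, W) = ((Z - 3)/(W - 32))/6 = ((-3 + Z)/(-32 + W))/6 = (-3 + Z)/(6*(-32 + W)))
B(-36, 16)*(637 + (6 + (-4*(-2)*1)*(-11))) = ((-3 - 36)/(6*(-32 + 16)))*(637 + (6 + (-4*(-2)*1)*(-11))) = ((⅙)*(-39)/(-16))*(637 + (6 + (8*1)*(-11))) = ((⅙)*(-1/16)*(-39))*(637 + (6 + 8*(-11))) = 13*(637 + (6 - 88))/32 = 13*(637 - 82)/32 = (13/32)*555 = 7215/32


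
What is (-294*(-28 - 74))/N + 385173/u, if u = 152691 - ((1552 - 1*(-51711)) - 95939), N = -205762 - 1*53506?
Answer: 23501091942/12663102839 ≈ 1.8559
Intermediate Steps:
N = -259268 (N = -205762 - 53506 = -259268)
u = 195367 (u = 152691 - ((1552 + 51711) - 95939) = 152691 - (53263 - 95939) = 152691 - 1*(-42676) = 152691 + 42676 = 195367)
(-294*(-28 - 74))/N + 385173/u = -294*(-28 - 74)/(-259268) + 385173/195367 = -294*(-102)*(-1/259268) + 385173*(1/195367) = 29988*(-1/259268) + 385173/195367 = -7497/64817 + 385173/195367 = 23501091942/12663102839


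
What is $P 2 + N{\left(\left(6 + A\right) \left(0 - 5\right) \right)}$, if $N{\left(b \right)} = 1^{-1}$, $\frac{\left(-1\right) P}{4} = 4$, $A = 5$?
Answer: $-31$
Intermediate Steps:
$P = -16$ ($P = \left(-4\right) 4 = -16$)
$N{\left(b \right)} = 1$
$P 2 + N{\left(\left(6 + A\right) \left(0 - 5\right) \right)} = \left(-16\right) 2 + 1 = -32 + 1 = -31$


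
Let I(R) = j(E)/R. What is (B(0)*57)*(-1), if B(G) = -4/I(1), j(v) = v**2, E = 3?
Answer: 76/3 ≈ 25.333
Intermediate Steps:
I(R) = 9/R (I(R) = 3**2/R = 9/R)
B(G) = -4/9 (B(G) = -4/(9/1) = -4/(9*1) = -4/9)
(B(0)*57)*(-1) = -4/9*57*(-1) = -76/3*(-1) = 76/3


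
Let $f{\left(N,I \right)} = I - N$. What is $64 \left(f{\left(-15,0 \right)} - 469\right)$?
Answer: $-29056$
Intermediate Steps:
$64 \left(f{\left(-15,0 \right)} - 469\right) = 64 \left(\left(0 - -15\right) - 469\right) = 64 \left(\left(0 + 15\right) - 469\right) = 64 \left(15 - 469\right) = 64 \left(-454\right) = -29056$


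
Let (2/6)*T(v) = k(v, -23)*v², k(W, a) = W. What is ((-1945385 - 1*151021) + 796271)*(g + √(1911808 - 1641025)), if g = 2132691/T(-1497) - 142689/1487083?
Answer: 623738284935139521980/4988851880960259 - 11701215*√3343 ≈ -6.7642e+8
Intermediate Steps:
T(v) = 3*v³ (T(v) = 3*(v*v²) = 3*v³)
g = -479748860645348/4988851880960259 (g = 2132691/((3*(-1497)³)) - 142689/1487083 = 2132691/((3*(-3354790473))) - 142689*1/1487083 = 2132691/(-10064371419) - 142689/1487083 = 2132691*(-1/10064371419) - 142689/1487083 = -710897/3354790473 - 142689/1487083 = -479748860645348/4988851880960259 ≈ -0.096164)
((-1945385 - 1*151021) + 796271)*(g + √(1911808 - 1641025)) = ((-1945385 - 1*151021) + 796271)*(-479748860645348/4988851880960259 + √(1911808 - 1641025)) = ((-1945385 - 151021) + 796271)*(-479748860645348/4988851880960259 + √270783) = (-2096406 + 796271)*(-479748860645348/4988851880960259 + 9*√3343) = -1300135*(-479748860645348/4988851880960259 + 9*√3343) = 623738284935139521980/4988851880960259 - 11701215*√3343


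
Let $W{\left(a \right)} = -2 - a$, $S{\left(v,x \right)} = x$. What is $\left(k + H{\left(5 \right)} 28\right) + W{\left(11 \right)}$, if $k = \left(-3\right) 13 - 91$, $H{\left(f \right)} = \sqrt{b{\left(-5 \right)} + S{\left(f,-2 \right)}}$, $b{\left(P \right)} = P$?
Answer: $-143 + 28 i \sqrt{7} \approx -143.0 + 74.081 i$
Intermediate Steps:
$H{\left(f \right)} = i \sqrt{7}$ ($H{\left(f \right)} = \sqrt{-5 - 2} = \sqrt{-7} = i \sqrt{7}$)
$k = -130$ ($k = -39 - 91 = -130$)
$\left(k + H{\left(5 \right)} 28\right) + W{\left(11 \right)} = \left(-130 + i \sqrt{7} \cdot 28\right) - 13 = \left(-130 + 28 i \sqrt{7}\right) - 13 = -143 + 28 i \sqrt{7}$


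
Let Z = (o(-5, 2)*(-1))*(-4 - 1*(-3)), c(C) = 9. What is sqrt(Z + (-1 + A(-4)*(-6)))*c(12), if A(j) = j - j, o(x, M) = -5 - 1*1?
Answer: 9*I*sqrt(7) ≈ 23.812*I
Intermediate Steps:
o(x, M) = -6 (o(x, M) = -5 - 1 = -6)
A(j) = 0
Z = -6 (Z = (-6*(-1))*(-4 - 1*(-3)) = 6*(-4 + 3) = 6*(-1) = -6)
sqrt(Z + (-1 + A(-4)*(-6)))*c(12) = sqrt(-6 + (-1 + 0*(-6)))*9 = sqrt(-6 + (-1 + 0))*9 = sqrt(-6 - 1)*9 = sqrt(-7)*9 = (I*sqrt(7))*9 = 9*I*sqrt(7)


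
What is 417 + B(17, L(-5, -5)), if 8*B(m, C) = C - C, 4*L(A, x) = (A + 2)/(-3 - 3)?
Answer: 417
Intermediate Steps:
L(A, x) = -1/12 - A/24 (L(A, x) = ((A + 2)/(-3 - 3))/4 = ((2 + A)/(-6))/4 = ((2 + A)*(-⅙))/4 = (-⅓ - A/6)/4 = -1/12 - A/24)
B(m, C) = 0 (B(m, C) = (C - C)/8 = (⅛)*0 = 0)
417 + B(17, L(-5, -5)) = 417 + 0 = 417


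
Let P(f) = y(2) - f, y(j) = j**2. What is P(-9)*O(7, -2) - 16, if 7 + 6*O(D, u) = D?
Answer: -16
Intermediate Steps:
O(D, u) = -7/6 + D/6
P(f) = 4 - f (P(f) = 2**2 - f = 4 - f)
P(-9)*O(7, -2) - 16 = (4 - 1*(-9))*(-7/6 + (1/6)*7) - 16 = (4 + 9)*(-7/6 + 7/6) - 16 = 13*0 - 16 = 0 - 16 = -16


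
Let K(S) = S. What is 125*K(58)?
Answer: 7250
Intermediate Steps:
125*K(58) = 125*58 = 7250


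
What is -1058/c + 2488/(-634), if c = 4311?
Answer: -5698270/1366587 ≈ -4.1697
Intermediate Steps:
-1058/c + 2488/(-634) = -1058/4311 + 2488/(-634) = -1058*1/4311 + 2488*(-1/634) = -1058/4311 - 1244/317 = -5698270/1366587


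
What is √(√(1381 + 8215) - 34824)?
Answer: √(-34824 + 2*√2399) ≈ 186.35*I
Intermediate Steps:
√(√(1381 + 8215) - 34824) = √(√9596 - 34824) = √(2*√2399 - 34824) = √(-34824 + 2*√2399)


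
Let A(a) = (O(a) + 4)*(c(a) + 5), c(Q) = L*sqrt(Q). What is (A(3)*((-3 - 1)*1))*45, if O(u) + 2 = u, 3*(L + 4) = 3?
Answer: -4500 + 2700*sqrt(3) ≈ 176.54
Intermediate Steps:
L = -3 (L = -4 + (1/3)*3 = -4 + 1 = -3)
O(u) = -2 + u
c(Q) = -3*sqrt(Q)
A(a) = (2 + a)*(5 - 3*sqrt(a)) (A(a) = ((-2 + a) + 4)*(-3*sqrt(a) + 5) = (2 + a)*(5 - 3*sqrt(a)))
(A(3)*((-3 - 1)*1))*45 = ((10 - 6*sqrt(3) - 9*sqrt(3) + 5*3)*((-3 - 1)*1))*45 = ((10 - 6*sqrt(3) - 9*sqrt(3) + 15)*(-4*1))*45 = ((10 - 6*sqrt(3) - 9*sqrt(3) + 15)*(-4))*45 = ((25 - 15*sqrt(3))*(-4))*45 = (-100 + 60*sqrt(3))*45 = -4500 + 2700*sqrt(3)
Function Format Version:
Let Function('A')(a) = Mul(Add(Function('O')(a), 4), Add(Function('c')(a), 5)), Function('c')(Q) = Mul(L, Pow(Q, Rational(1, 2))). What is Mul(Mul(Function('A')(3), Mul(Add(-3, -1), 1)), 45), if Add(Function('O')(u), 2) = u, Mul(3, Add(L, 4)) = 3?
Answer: Add(-4500, Mul(2700, Pow(3, Rational(1, 2)))) ≈ 176.54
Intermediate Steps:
L = -3 (L = Add(-4, Mul(Rational(1, 3), 3)) = Add(-4, 1) = -3)
Function('O')(u) = Add(-2, u)
Function('c')(Q) = Mul(-3, Pow(Q, Rational(1, 2)))
Function('A')(a) = Mul(Add(2, a), Add(5, Mul(-3, Pow(a, Rational(1, 2))))) (Function('A')(a) = Mul(Add(Add(-2, a), 4), Add(Mul(-3, Pow(a, Rational(1, 2))), 5)) = Mul(Add(2, a), Add(5, Mul(-3, Pow(a, Rational(1, 2))))))
Mul(Mul(Function('A')(3), Mul(Add(-3, -1), 1)), 45) = Mul(Mul(Add(10, Mul(-6, Pow(3, Rational(1, 2))), Mul(-3, Pow(3, Rational(3, 2))), Mul(5, 3)), Mul(Add(-3, -1), 1)), 45) = Mul(Mul(Add(10, Mul(-6, Pow(3, Rational(1, 2))), Mul(-3, Mul(3, Pow(3, Rational(1, 2)))), 15), Mul(-4, 1)), 45) = Mul(Mul(Add(10, Mul(-6, Pow(3, Rational(1, 2))), Mul(-9, Pow(3, Rational(1, 2))), 15), -4), 45) = Mul(Mul(Add(25, Mul(-15, Pow(3, Rational(1, 2)))), -4), 45) = Mul(Add(-100, Mul(60, Pow(3, Rational(1, 2)))), 45) = Add(-4500, Mul(2700, Pow(3, Rational(1, 2))))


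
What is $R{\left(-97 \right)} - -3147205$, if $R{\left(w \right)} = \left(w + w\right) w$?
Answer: $3166023$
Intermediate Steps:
$R{\left(w \right)} = 2 w^{2}$ ($R{\left(w \right)} = 2 w w = 2 w^{2}$)
$R{\left(-97 \right)} - -3147205 = 2 \left(-97\right)^{2} - -3147205 = 2 \cdot 9409 + 3147205 = 18818 + 3147205 = 3166023$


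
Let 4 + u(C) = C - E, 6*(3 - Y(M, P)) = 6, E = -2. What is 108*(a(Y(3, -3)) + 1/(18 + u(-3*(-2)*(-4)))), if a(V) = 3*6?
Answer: 3861/2 ≈ 1930.5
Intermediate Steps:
Y(M, P) = 2 (Y(M, P) = 3 - ⅙*6 = 3 - 1 = 2)
a(V) = 18
u(C) = -2 + C (u(C) = -4 + (C - 1*(-2)) = -4 + (C + 2) = -4 + (2 + C) = -2 + C)
108*(a(Y(3, -3)) + 1/(18 + u(-3*(-2)*(-4)))) = 108*(18 + 1/(18 + (-2 - 3*(-2)*(-4)))) = 108*(18 + 1/(18 + (-2 + 6*(-4)))) = 108*(18 + 1/(18 + (-2 - 24))) = 108*(18 + 1/(18 - 26)) = 108*(18 + 1/(-8)) = 108*(18 - ⅛) = 108*(143/8) = 3861/2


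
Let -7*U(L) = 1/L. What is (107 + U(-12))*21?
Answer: 8989/4 ≈ 2247.3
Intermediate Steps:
U(L) = -1/(7*L)
(107 + U(-12))*21 = (107 - 1/7/(-12))*21 = (107 - 1/7*(-1/12))*21 = (107 + 1/84)*21 = (8989/84)*21 = 8989/4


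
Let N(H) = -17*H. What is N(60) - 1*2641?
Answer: -3661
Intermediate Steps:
N(60) - 1*2641 = -17*60 - 1*2641 = -1020 - 2641 = -3661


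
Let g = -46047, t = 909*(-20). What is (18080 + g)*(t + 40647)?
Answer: -628334589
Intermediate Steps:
t = -18180
(18080 + g)*(t + 40647) = (18080 - 46047)*(-18180 + 40647) = -27967*22467 = -628334589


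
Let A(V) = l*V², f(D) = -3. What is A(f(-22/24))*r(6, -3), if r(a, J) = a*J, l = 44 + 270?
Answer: -50868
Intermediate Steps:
l = 314
r(a, J) = J*a
A(V) = 314*V²
A(f(-22/24))*r(6, -3) = (314*(-3)²)*(-3*6) = (314*9)*(-18) = 2826*(-18) = -50868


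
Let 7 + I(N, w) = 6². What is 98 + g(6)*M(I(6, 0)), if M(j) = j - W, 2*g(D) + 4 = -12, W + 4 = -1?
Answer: -174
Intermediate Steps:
I(N, w) = 29 (I(N, w) = -7 + 6² = -7 + 36 = 29)
W = -5 (W = -4 - 1 = -5)
g(D) = -8 (g(D) = -2 + (½)*(-12) = -2 - 6 = -8)
M(j) = 5 + j (M(j) = j - 1*(-5) = j + 5 = 5 + j)
98 + g(6)*M(I(6, 0)) = 98 - 8*(5 + 29) = 98 - 8*34 = 98 - 272 = -174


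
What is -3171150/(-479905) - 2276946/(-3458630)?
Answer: 172293604209/23711626145 ≈ 7.2662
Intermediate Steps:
-3171150/(-479905) - 2276946/(-3458630) = -3171150*(-1/479905) - 2276946*(-1/3458630) = 634230/95981 + 162639/247045 = 172293604209/23711626145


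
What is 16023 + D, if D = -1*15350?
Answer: 673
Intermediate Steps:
D = -15350
16023 + D = 16023 - 15350 = 673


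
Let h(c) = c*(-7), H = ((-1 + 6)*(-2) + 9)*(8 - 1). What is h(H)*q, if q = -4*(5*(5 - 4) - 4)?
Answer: -196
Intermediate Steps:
H = -7 (H = (5*(-2) + 9)*7 = (-10 + 9)*7 = -1*7 = -7)
h(c) = -7*c
q = -4 (q = -4*(5*1 - 4) = -4*(5 - 4) = -4*1 = -4)
h(H)*q = -7*(-7)*(-4) = 49*(-4) = -196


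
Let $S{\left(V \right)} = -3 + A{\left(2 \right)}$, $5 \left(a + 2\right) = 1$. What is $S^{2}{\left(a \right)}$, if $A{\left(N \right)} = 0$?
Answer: $9$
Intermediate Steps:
$a = - \frac{9}{5}$ ($a = -2 + \frac{1}{5} \cdot 1 = -2 + \frac{1}{5} = - \frac{9}{5} \approx -1.8$)
$S{\left(V \right)} = -3$ ($S{\left(V \right)} = -3 + 0 = -3$)
$S^{2}{\left(a \right)} = \left(-3\right)^{2} = 9$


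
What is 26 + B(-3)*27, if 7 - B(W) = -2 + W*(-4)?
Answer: -55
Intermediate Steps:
B(W) = 9 + 4*W (B(W) = 7 - (-2 + W*(-4)) = 7 - (-2 - 4*W) = 7 + (2 + 4*W) = 9 + 4*W)
26 + B(-3)*27 = 26 + (9 + 4*(-3))*27 = 26 + (9 - 12)*27 = 26 - 3*27 = 26 - 81 = -55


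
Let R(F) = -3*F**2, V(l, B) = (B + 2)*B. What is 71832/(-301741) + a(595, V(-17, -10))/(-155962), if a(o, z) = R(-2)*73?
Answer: -5469368634/23530064921 ≈ -0.23244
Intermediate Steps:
V(l, B) = B*(2 + B) (V(l, B) = (2 + B)*B = B*(2 + B))
a(o, z) = -876 (a(o, z) = -3*(-2)**2*73 = -3*4*73 = -12*73 = -876)
71832/(-301741) + a(595, V(-17, -10))/(-155962) = 71832/(-301741) - 876/(-155962) = 71832*(-1/301741) - 876*(-1/155962) = -71832/301741 + 438/77981 = -5469368634/23530064921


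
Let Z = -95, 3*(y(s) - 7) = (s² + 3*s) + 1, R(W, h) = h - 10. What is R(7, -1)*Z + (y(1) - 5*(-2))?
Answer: 3191/3 ≈ 1063.7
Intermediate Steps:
R(W, h) = -10 + h
y(s) = 22/3 + s + s²/3 (y(s) = 7 + ((s² + 3*s) + 1)/3 = 7 + (1 + s² + 3*s)/3 = 7 + (⅓ + s + s²/3) = 22/3 + s + s²/3)
R(7, -1)*Z + (y(1) - 5*(-2)) = (-10 - 1)*(-95) + ((22/3 + 1 + (⅓)*1²) - 5*(-2)) = -11*(-95) + ((22/3 + 1 + (⅓)*1) + 10) = 1045 + ((22/3 + 1 + ⅓) + 10) = 1045 + (26/3 + 10) = 1045 + 56/3 = 3191/3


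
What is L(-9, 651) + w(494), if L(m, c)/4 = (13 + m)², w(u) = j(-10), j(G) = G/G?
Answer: 65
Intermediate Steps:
j(G) = 1
w(u) = 1
L(m, c) = 4*(13 + m)²
L(-9, 651) + w(494) = 4*(13 - 9)² + 1 = 4*4² + 1 = 4*16 + 1 = 64 + 1 = 65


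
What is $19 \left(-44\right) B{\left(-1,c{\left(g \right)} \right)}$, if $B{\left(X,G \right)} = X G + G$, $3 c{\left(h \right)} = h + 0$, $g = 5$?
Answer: $0$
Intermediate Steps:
$c{\left(h \right)} = \frac{h}{3}$ ($c{\left(h \right)} = \frac{h + 0}{3} = \frac{h}{3}$)
$B{\left(X,G \right)} = G + G X$ ($B{\left(X,G \right)} = G X + G = G + G X$)
$19 \left(-44\right) B{\left(-1,c{\left(g \right)} \right)} = 19 \left(-44\right) \frac{1}{3} \cdot 5 \left(1 - 1\right) = - 836 \cdot \frac{5}{3} \cdot 0 = \left(-836\right) 0 = 0$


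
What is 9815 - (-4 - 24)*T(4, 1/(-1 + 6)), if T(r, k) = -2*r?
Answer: 9591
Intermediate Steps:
9815 - (-4 - 24)*T(4, 1/(-1 + 6)) = 9815 - (-4 - 24)*(-2*4) = 9815 - (-28)*(-8) = 9815 - 1*224 = 9815 - 224 = 9591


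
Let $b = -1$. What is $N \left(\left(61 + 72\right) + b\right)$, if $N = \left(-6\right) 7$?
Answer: $-5544$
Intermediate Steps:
$N = -42$
$N \left(\left(61 + 72\right) + b\right) = - 42 \left(\left(61 + 72\right) - 1\right) = - 42 \left(133 - 1\right) = \left(-42\right) 132 = -5544$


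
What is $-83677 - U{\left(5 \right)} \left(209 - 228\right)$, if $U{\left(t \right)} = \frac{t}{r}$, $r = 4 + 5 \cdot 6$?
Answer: $- \frac{2844923}{34} \approx -83674.0$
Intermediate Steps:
$r = 34$ ($r = 4 + 30 = 34$)
$U{\left(t \right)} = \frac{t}{34}$
$-83677 - U{\left(5 \right)} \left(209 - 228\right) = -83677 - \frac{1}{34} \cdot 5 \left(209 - 228\right) = -83677 - \frac{5}{34} \left(-19\right) = -83677 - - \frac{95}{34} = -83677 + \frac{95}{34} = - \frac{2844923}{34}$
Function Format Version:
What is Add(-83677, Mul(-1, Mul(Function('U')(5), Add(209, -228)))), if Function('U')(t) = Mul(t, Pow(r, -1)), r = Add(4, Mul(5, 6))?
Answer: Rational(-2844923, 34) ≈ -83674.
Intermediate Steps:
r = 34 (r = Add(4, 30) = 34)
Function('U')(t) = Mul(Rational(1, 34), t) (Function('U')(t) = Mul(t, Pow(34, -1)) = Mul(t, Rational(1, 34)) = Mul(Rational(1, 34), t))
Add(-83677, Mul(-1, Mul(Function('U')(5), Add(209, -228)))) = Add(-83677, Mul(-1, Mul(Mul(Rational(1, 34), 5), Add(209, -228)))) = Add(-83677, Mul(-1, Mul(Rational(5, 34), -19))) = Add(-83677, Mul(-1, Rational(-95, 34))) = Add(-83677, Rational(95, 34)) = Rational(-2844923, 34)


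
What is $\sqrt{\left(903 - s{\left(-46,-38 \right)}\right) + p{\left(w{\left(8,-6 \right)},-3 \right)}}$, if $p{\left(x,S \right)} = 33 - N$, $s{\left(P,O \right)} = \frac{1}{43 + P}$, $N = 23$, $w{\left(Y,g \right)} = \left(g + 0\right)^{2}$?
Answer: $\frac{2 \sqrt{2055}}{3} \approx 30.221$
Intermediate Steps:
$w{\left(Y,g \right)} = g^{2}$
$p{\left(x,S \right)} = 10$ ($p{\left(x,S \right)} = 33 - 23 = 10$)
$\sqrt{\left(903 - s{\left(-46,-38 \right)}\right) + p{\left(w{\left(8,-6 \right)},-3 \right)}} = \sqrt{\left(903 - \frac{1}{43 - 46}\right) + 10} = \sqrt{\left(903 - \frac{1}{-3}\right) + 10} = \sqrt{\left(903 - - \frac{1}{3}\right) + 10} = \sqrt{\left(903 + \frac{1}{3}\right) + 10} = \sqrt{\frac{2710}{3} + 10} = \sqrt{\frac{2740}{3}} = \frac{2 \sqrt{2055}}{3}$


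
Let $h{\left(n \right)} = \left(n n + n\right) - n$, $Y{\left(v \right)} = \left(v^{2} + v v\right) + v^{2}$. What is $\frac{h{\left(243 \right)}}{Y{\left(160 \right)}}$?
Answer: $\frac{19683}{25600} \approx 0.76887$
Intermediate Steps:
$Y{\left(v \right)} = 3 v^{2}$ ($Y{\left(v \right)} = \left(v^{2} + v^{2}\right) + v^{2} = 2 v^{2} + v^{2} = 3 v^{2}$)
$h{\left(n \right)} = n^{2}$ ($h{\left(n \right)} = \left(n^{2} + n\right) - n = \left(n + n^{2}\right) - n = n^{2}$)
$\frac{h{\left(243 \right)}}{Y{\left(160 \right)}} = \frac{243^{2}}{3 \cdot 160^{2}} = \frac{59049}{3 \cdot 25600} = \frac{59049}{76800} = 59049 \cdot \frac{1}{76800} = \frac{19683}{25600}$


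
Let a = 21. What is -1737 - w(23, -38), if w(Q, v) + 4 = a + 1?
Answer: -1755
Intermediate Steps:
w(Q, v) = 18 (w(Q, v) = -4 + (21 + 1) = -4 + 22 = 18)
-1737 - w(23, -38) = -1737 - 1*18 = -1737 - 18 = -1755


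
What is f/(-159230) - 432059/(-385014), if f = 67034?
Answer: 21493863047/30652889610 ≈ 0.70120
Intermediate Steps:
f/(-159230) - 432059/(-385014) = 67034/(-159230) - 432059/(-385014) = 67034*(-1/159230) - 432059*(-1/385014) = -33517/79615 + 432059/385014 = 21493863047/30652889610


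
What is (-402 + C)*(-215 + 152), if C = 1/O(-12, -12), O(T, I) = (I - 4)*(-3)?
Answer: 405195/16 ≈ 25325.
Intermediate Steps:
O(T, I) = 12 - 3*I (O(T, I) = (-4 + I)*(-3) = 12 - 3*I)
C = 1/48 (C = 1/(12 - 3*(-12)) = 1/(12 + 36) = 1/48 ≈ 0.020833)
(-402 + C)*(-215 + 152) = (-402 + 1/48)*(-215 + 152) = -19295/48*(-63) = 405195/16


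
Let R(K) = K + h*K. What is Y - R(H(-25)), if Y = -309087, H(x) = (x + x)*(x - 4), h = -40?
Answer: -252537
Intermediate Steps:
H(x) = 2*x*(-4 + x) (H(x) = (2*x)*(-4 + x) = 2*x*(-4 + x))
R(K) = -39*K (R(K) = K - 40*K = -39*K)
Y - R(H(-25)) = -309087 - (-39)*2*(-25)*(-4 - 25) = -309087 - (-39)*2*(-25)*(-29) = -309087 - (-39)*1450 = -309087 - 1*(-56550) = -309087 + 56550 = -252537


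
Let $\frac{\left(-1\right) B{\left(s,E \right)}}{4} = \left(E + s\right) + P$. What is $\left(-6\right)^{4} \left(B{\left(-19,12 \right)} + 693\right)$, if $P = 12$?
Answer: $872208$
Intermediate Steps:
$B{\left(s,E \right)} = -48 - 4 E - 4 s$ ($B{\left(s,E \right)} = - 4 \left(\left(E + s\right) + 12\right) = - 4 \left(12 + E + s\right) = -48 - 4 E - 4 s$)
$\left(-6\right)^{4} \left(B{\left(-19,12 \right)} + 693\right) = \left(-6\right)^{4} \left(\left(-48 - 48 - -76\right) + 693\right) = 1296 \left(\left(-48 - 48 + 76\right) + 693\right) = 1296 \left(-20 + 693\right) = 1296 \cdot 673 = 872208$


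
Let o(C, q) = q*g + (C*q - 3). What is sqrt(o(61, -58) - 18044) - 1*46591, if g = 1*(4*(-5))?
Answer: -46591 + 5*I*sqrt(817) ≈ -46591.0 + 142.92*I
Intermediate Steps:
g = -20 (g = 1*(-20) = -20)
o(C, q) = -3 - 20*q + C*q (o(C, q) = q*(-20) + (C*q - 3) = -20*q + (-3 + C*q) = -3 - 20*q + C*q)
sqrt(o(61, -58) - 18044) - 1*46591 = sqrt((-3 - 20*(-58) + 61*(-58)) - 18044) - 1*46591 = sqrt((-3 + 1160 - 3538) - 18044) - 46591 = sqrt(-2381 - 18044) - 46591 = sqrt(-20425) - 46591 = 5*I*sqrt(817) - 46591 = -46591 + 5*I*sqrt(817)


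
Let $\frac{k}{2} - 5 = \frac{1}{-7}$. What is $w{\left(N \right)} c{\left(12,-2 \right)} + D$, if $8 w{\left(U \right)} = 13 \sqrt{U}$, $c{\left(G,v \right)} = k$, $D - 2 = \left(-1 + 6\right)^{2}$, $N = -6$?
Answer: $27 + \frac{221 i \sqrt{6}}{14} \approx 27.0 + 38.667 i$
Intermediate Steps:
$D = 27$ ($D = 2 + \left(-1 + 6\right)^{2} = 2 + 5^{2} = 2 + 25 = 27$)
$k = \frac{68}{7}$ ($k = 10 + \frac{2}{-7} = 10 + 2 \left(- \frac{1}{7}\right) = 10 - \frac{2}{7} = \frac{68}{7} \approx 9.7143$)
$c{\left(G,v \right)} = \frac{68}{7}$
$w{\left(U \right)} = \frac{13 \sqrt{U}}{8}$
$w{\left(N \right)} c{\left(12,-2 \right)} + D = \frac{13 \sqrt{-6}}{8} \cdot \frac{68}{7} + 27 = \frac{13 i \sqrt{6}}{8} \cdot \frac{68}{7} + 27 = \frac{221 i \sqrt{6}}{14} + 27 = 27 + \frac{221 i \sqrt{6}}{14}$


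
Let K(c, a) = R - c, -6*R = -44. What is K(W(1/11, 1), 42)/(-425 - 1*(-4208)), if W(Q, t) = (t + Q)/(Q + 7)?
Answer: 280/147537 ≈ 0.0018978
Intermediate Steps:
R = 22/3 (R = -⅙*(-44) = 22/3 ≈ 7.3333)
W(Q, t) = (Q + t)/(7 + Q)
K(c, a) = 22/3 - c
K(W(1/11, 1), 42)/(-425 - 1*(-4208)) = (22/3 - (1/11 + 1)/(7 + 1/11))/(-425 - 1*(-4208)) = (22/3 - (1/11 + 1)/(7 + 1/11))/(-425 + 4208) = (22/3 - 12/(78/11*11))/3783 = (22/3 - 11*12/(78*11))*(1/3783) = (22/3 - 1*2/13)*(1/3783) = (22/3 - 2/13)*(1/3783) = (280/39)*(1/3783) = 280/147537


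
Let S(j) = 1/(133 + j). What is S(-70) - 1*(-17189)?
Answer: 1082908/63 ≈ 17189.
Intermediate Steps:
S(-70) - 1*(-17189) = 1/(133 - 70) - 1*(-17189) = 1/63 + 17189 = 1082908/63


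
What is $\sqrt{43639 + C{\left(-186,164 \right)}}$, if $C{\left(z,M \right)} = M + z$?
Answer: $\sqrt{43617} \approx 208.85$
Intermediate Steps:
$\sqrt{43639 + C{\left(-186,164 \right)}} = \sqrt{43639 + \left(164 - 186\right)} = \sqrt{43639 - 22} = \sqrt{43617}$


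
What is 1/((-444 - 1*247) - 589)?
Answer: -1/1280 ≈ -0.00078125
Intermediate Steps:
1/((-444 - 1*247) - 589) = 1/((-444 - 247) - 589) = 1/(-691 - 589) = 1/(-1280) = -1/1280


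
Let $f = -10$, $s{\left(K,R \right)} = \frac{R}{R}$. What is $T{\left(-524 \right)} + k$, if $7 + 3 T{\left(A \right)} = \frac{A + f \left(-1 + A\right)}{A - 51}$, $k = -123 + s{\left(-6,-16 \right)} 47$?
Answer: $- \frac{46617}{575} \approx -81.073$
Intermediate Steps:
$s{\left(K,R \right)} = 1$
$k = -76$ ($k = -123 + 1 \cdot 47 = -123 + 47 = -76$)
$T{\left(A \right)} = - \frac{7}{3} + \frac{10 - 9 A}{3 \left(-51 + A\right)}$ ($T{\left(A \right)} = - \frac{7}{3} + \frac{\left(A - 10 \left(-1 + A\right)\right) \frac{1}{A - 51}}{3} = - \frac{7}{3} + \frac{\left(A - \left(-10 + 10 A\right)\right) \frac{1}{-51 + A}}{3} = - \frac{7}{3} + \frac{\left(10 - 9 A\right) \frac{1}{-51 + A}}{3} = - \frac{7}{3} + \frac{\frac{1}{-51 + A} \left(10 - 9 A\right)}{3} = - \frac{7}{3} + \frac{10 - 9 A}{3 \left(-51 + A\right)}$)
$T{\left(-524 \right)} + k = \frac{367 - -8384}{3 \left(-51 - 524\right)} - 76 = \frac{367 + 8384}{3 \left(-575\right)} - 76 = \frac{1}{3} \left(- \frac{1}{575}\right) 8751 - 76 = - \frac{2917}{575} - 76 = - \frac{46617}{575}$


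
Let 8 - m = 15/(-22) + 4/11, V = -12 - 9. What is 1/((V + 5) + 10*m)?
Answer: 11/739 ≈ 0.014885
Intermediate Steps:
V = -21
m = 183/22 (m = 8 - (15/(-22) + 4/11) = 8 - (15*(-1/22) + 4*(1/11)) = 8 - (-15/22 + 4/11) = 8 - 1*(-7/22) = 8 + 7/22 = 183/22 ≈ 8.3182)
1/((V + 5) + 10*m) = 1/((-21 + 5) + 10*(183/22)) = 1/(-16 + 915/11) = 1/(739/11) = 11/739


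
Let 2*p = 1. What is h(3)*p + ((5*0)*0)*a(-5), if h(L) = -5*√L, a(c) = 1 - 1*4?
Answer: -5*√3/2 ≈ -4.3301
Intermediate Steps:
a(c) = -3 (a(c) = 1 - 4 = -3)
p = ½ (p = (½)*1 = ½ ≈ 0.50000)
h(3)*p + ((5*0)*0)*a(-5) = -5*√3*(½) + ((5*0)*0)*(-3) = -5*√3/2 + (0*0)*(-3) = -5*√3/2 + 0*(-3) = -5*√3/2 + 0 = -5*√3/2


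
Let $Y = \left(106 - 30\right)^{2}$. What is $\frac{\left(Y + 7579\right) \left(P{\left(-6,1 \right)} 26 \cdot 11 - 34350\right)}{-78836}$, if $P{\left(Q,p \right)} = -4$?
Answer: $\frac{237011185}{39418} \approx 6012.8$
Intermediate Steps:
$Y = 5776$ ($Y = 76^{2} = 5776$)
$\frac{\left(Y + 7579\right) \left(P{\left(-6,1 \right)} 26 \cdot 11 - 34350\right)}{-78836} = \frac{\left(5776 + 7579\right) \left(\left(-4\right) 26 \cdot 11 - 34350\right)}{-78836} = 13355 \left(\left(-104\right) 11 - 34350\right) \left(- \frac{1}{78836}\right) = 13355 \left(-1144 - 34350\right) \left(- \frac{1}{78836}\right) = 13355 \left(-35494\right) \left(- \frac{1}{78836}\right) = \left(-474022370\right) \left(- \frac{1}{78836}\right) = \frac{237011185}{39418}$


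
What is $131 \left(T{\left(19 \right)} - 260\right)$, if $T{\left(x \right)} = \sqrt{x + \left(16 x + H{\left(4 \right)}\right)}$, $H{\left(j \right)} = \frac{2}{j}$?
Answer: $-34060 + \frac{131 \sqrt{1294}}{2} \approx -31704.0$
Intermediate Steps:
$T{\left(x \right)} = \sqrt{\frac{1}{2} + 17 x}$ ($T{\left(x \right)} = \sqrt{x + \left(16 x + \frac{2}{4}\right)} = \sqrt{x + \left(16 x + 2 \cdot \frac{1}{4}\right)} = \sqrt{x + \left(16 x + \frac{1}{2}\right)} = \sqrt{x + \left(\frac{1}{2} + 16 x\right)} = \sqrt{\frac{1}{2} + 17 x}$)
$131 \left(T{\left(19 \right)} - 260\right) = 131 \left(\frac{\sqrt{2 + 68 \cdot 19}}{2} - 260\right) = 131 \left(\frac{\sqrt{2 + 1292}}{2} - 260\right) = 131 \left(\frac{\sqrt{1294}}{2} - 260\right) = 131 \left(-260 + \frac{\sqrt{1294}}{2}\right) = -34060 + \frac{131 \sqrt{1294}}{2}$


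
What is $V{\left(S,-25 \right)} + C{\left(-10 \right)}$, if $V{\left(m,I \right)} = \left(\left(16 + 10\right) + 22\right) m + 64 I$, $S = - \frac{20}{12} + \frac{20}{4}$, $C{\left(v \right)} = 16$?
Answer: $-1424$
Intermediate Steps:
$S = \frac{10}{3}$ ($S = \left(-20\right) \frac{1}{12} + 20 \cdot \frac{1}{4} = - \frac{5}{3} + 5 = \frac{10}{3} \approx 3.3333$)
$V{\left(m,I \right)} = 48 m + 64 I$ ($V{\left(m,I \right)} = \left(26 + 22\right) m + 64 I = 48 m + 64 I$)
$V{\left(S,-25 \right)} + C{\left(-10 \right)} = \left(48 \cdot \frac{10}{3} + 64 \left(-25\right)\right) + 16 = \left(160 - 1600\right) + 16 = -1440 + 16 = -1424$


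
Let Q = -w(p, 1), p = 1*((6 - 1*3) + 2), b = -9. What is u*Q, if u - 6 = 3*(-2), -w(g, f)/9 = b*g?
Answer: 0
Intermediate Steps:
p = 5 (p = 1*((6 - 3) + 2) = 1*(3 + 2) = 1*5 = 5)
w(g, f) = 81*g (w(g, f) = -(-81)*g = 81*g)
Q = -405 (Q = -81*5 = -1*405 = -405)
u = 0 (u = 6 + 3*(-2) = 6 - 6 = 0)
u*Q = 0*(-405) = 0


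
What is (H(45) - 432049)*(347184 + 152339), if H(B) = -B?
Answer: -215840891162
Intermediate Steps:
(H(45) - 432049)*(347184 + 152339) = (-1*45 - 432049)*(347184 + 152339) = (-45 - 432049)*499523 = -432094*499523 = -215840891162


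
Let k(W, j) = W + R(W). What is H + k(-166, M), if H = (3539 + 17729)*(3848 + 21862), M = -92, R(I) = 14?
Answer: 546800128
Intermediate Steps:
k(W, j) = 14 + W (k(W, j) = W + 14 = 14 + W)
H = 546800280 (H = 21268*25710 = 546800280)
H + k(-166, M) = 546800280 + (14 - 166) = 546800280 - 152 = 546800128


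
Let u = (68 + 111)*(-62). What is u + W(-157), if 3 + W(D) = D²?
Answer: 13548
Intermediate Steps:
W(D) = -3 + D²
u = -11098 (u = 179*(-62) = -11098)
u + W(-157) = -11098 + (-3 + (-157)²) = -11098 + (-3 + 24649) = -11098 + 24646 = 13548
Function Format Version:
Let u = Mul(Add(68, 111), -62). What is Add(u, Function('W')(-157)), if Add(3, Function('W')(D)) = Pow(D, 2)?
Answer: 13548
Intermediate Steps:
Function('W')(D) = Add(-3, Pow(D, 2))
u = -11098 (u = Mul(179, -62) = -11098)
Add(u, Function('W')(-157)) = Add(-11098, Add(-3, Pow(-157, 2))) = Add(-11098, Add(-3, 24649)) = Add(-11098, 24646) = 13548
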